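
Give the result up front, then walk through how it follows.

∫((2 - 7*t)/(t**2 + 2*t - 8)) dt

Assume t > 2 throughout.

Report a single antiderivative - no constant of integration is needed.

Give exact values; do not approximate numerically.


The answer is -2*log(t - 2) - 5*log(t + 4).
Step 1. Decompose ∫((2 - 7*t)/(t**2 + 2*t - 8)) dt by partial fractions, (2 - 7*t)/(t**2 + 2*t - 8) = -5/(t + 4) - 2/(t - 2): now ∫(-2/(t - 2)) dt + ∫(-5/(t + 4)) dt.
Step 2. Evaluate the standard form [assuming t > 2]: now -2*log(t - 2) + ∫(-5/(t + 4)) dt.
Step 3. Evaluate the standard form [assuming t > -4]: now -2*log(t - 2) - 5*log(t + 4).
Answer: -2*log(t - 2) - 5*log(t + 4).


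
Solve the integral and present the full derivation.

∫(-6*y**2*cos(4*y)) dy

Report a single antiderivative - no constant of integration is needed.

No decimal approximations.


Step 1. Integrate ∫(-6*y**2*cos(4*y)) dy by parts with u = y**2, dv = (-6*cos(4*y)) dy, so v = -3*sin(4*y)/2: now -3*y**2*sin(4*y)/2 + ∫(3*y*sin(4*y)) dy.
Step 2. Integrate ∫(3*y*sin(4*y)) dy by parts with u = y, dv = (3*sin(4*y)) dy, so v = -3*cos(4*y)/4: now -3*y**2*sin(4*y)/2 - 3*y*cos(4*y)/4 + ∫(3*cos(4*y)/4) dy.
Step 3. Evaluate the standard form: now -3*y**2*sin(4*y)/2 - 3*y*cos(4*y)/4 + 3*sin(4*y)/16.
Answer: -3*y**2*sin(4*y)/2 - 3*y*cos(4*y)/4 + 3*sin(4*y)/16.


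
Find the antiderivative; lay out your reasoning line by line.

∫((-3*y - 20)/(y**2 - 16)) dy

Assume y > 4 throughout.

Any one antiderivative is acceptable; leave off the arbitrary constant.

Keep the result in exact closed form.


Step 1. Decompose ∫((-3*y - 20)/(y**2 - 16)) dy by partial fractions, (-3*y - 20)/(y**2 - 16) = 1/(y + 4) - 4/(y - 4): now ∫(-4/(y - 4)) dy + ∫(1/(y + 4)) dy.
Step 2. Evaluate the standard form [assuming y > 4]: now -4*log(y - 4) + ∫(1/(y + 4)) dy.
Step 3. Evaluate the standard form [assuming y > -4]: now -4*log(y - 4) + log(y + 4).
Answer: -4*log(y - 4) + log(y + 4).


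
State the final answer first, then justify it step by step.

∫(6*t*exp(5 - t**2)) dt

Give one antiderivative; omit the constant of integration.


The answer is -3*exp(5 - t**2).
Step 1. Substitute u = t**2 - 5, turning ∫(6*t*exp(5 - t**2)) dt into ∫(3*exp(-u)) du: now ∫(3*exp(-u)) du.
Step 2. Evaluate the standard form: now -3*exp(-u).
Step 3. Substitute back u = t**2 - 5: now -3*exp(5 - t**2).
Answer: -3*exp(5 - t**2).


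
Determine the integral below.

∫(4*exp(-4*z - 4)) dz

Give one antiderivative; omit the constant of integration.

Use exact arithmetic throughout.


Answer: -exp(-4*z - 4).


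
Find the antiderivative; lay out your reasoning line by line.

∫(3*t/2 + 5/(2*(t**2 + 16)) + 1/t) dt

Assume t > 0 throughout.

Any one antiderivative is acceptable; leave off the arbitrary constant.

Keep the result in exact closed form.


Step 1. Rewrite: now ∫(1/t) dt + ∫(3*t/2) dt + ∫(5/(2*(t**2 + 16))) dt.
Step 2. Evaluate the standard form [assuming t > 0]: now log(t) + ∫(3*t/2) dt + ∫(5/(2*(t**2 + 16))) dt.
Step 3. Evaluate the standard form: now 3*t**2/4 + log(t) + ∫(5/(2*(t**2 + 16))) dt.
Step 4. Evaluate the standard form: now 3*t**2/4 + log(t) + 5*atan(t/4)/8.
Answer: 3*t**2/4 + log(t) + 5*atan(t/4)/8.


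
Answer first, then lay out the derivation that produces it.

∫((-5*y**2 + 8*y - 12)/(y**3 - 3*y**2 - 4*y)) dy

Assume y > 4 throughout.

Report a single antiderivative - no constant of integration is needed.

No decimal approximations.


The answer is 3*log(y) - 3*log(y - 4) - 5*log(y + 1).
Step 1. Decompose ∫((-5*y**2 + 8*y - 12)/(y**3 - 3*y**2 - 4*y)) dy by partial fractions, (-5*y**2 + 8*y - 12)/(y**3 - 3*y**2 - 4*y) = -5/(y + 1) - 3/(y - 4) + 3/y: now ∫(3/y) dy + ∫(-3/(y - 4)) dy + ∫(-5/(y + 1)) dy.
Step 2. Evaluate the standard form [assuming y > 0]: now 3*log(y) + ∫(-3/(y - 4)) dy + ∫(-5/(y + 1)) dy.
Step 3. Evaluate the standard form [assuming y > -1]: now 3*log(y) - 5*log(y + 1) + ∫(-3/(y - 4)) dy.
Step 4. Evaluate the standard form [assuming y > 4]: now 3*log(y) - 3*log(y - 4) - 5*log(y + 1).
Answer: 3*log(y) - 3*log(y - 4) - 5*log(y + 1).


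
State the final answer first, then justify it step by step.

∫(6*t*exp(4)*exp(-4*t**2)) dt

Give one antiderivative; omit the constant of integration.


The answer is -3*exp(4 - 4*t**2)/4.
Step 1. Substitute u = t**2 - 1, turning ∫(6*t*exp(4)*exp(-4*t**2)) dt into ∫(3*exp(-4*u)) du: now ∫(3*exp(-4*u)) du.
Step 2. Evaluate the standard form: now -3*exp(-4*u)/4.
Step 3. Substitute back u = t**2 - 1: now -3*exp(4 - 4*t**2)/4.
Answer: -3*exp(4 - 4*t**2)/4.


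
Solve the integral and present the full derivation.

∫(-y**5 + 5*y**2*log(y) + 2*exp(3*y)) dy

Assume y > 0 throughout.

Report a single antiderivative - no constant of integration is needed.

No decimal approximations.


Step 1. Rewrite: now ∫(-y**5) dy + ∫(5*y**2*log(y)) dy + ∫(2*exp(3*y)) dy.
Step 2. Evaluate the standard form: now -y**6/6 + ∫(5*y**2*log(y)) dy + ∫(2*exp(3*y)) dy.
Step 3. Integrate ∫(5*y**2*log(y)) dy by parts with u = log(y), dv = (5*y**2) dy, so v = 5*y**3/3 [assuming y > 0]: now -y**6/6 + 5*y**3*log(y)/3 + ∫(-5*y**2/3) dy + ∫(2*exp(3*y)) dy.
Step 4. Evaluate the standard form: now -y**6/6 + 5*y**3*log(y)/3 - 5*y**3/9 + ∫(2*exp(3*y)) dy.
Step 5. Evaluate the standard form: now -y**6/6 + 5*y**3*log(y)/3 - 5*y**3/9 + 2*exp(3*y)/3.
Answer: -y**6/6 + 5*y**3*log(y)/3 - 5*y**3/9 + 2*exp(3*y)/3.


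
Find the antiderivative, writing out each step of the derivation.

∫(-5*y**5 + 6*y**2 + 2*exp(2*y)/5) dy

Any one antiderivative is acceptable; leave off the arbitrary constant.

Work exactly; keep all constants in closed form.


Step 1. Rewrite: now ∫(6*y**2) dy + ∫(-5*y**5) dy + ∫(2*exp(2*y)/5) dy.
Step 2. Evaluate the standard form: now -5*y**6/6 + ∫(6*y**2) dy + ∫(2*exp(2*y)/5) dy.
Step 3. Evaluate the standard form: now -5*y**6/6 + 2*y**3 + ∫(2*exp(2*y)/5) dy.
Step 4. Evaluate the standard form: now -5*y**6/6 + 2*y**3 + exp(2*y)/5.
Answer: -5*y**6/6 + 2*y**3 + exp(2*y)/5.


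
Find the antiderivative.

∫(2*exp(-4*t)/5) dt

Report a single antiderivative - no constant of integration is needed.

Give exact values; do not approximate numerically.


Answer: -exp(-4*t)/10.


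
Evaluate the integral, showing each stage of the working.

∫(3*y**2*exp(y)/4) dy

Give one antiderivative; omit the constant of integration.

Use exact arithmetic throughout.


Step 1. Integrate ∫(3*y**2*exp(y)/4) dy by parts with u = y**2, dv = (3*exp(y)/4) dy, so v = 3*exp(y)/4: now 3*y**2*exp(y)/4 + ∫(-3*y*exp(y)/2) dy.
Step 2. Integrate ∫(-3*y*exp(y)/2) dy by parts with u = y, dv = (-3*exp(y)/2) dy, so v = -3*exp(y)/2: now 3*y**2*exp(y)/4 - 3*y*exp(y)/2 + ∫(3*exp(y)/2) dy.
Step 3. Evaluate the standard form: now 3*y**2*exp(y)/4 - 3*y*exp(y)/2 + 3*exp(y)/2.
Answer: 3*y**2*exp(y)/4 - 3*y*exp(y)/2 + 3*exp(y)/2.


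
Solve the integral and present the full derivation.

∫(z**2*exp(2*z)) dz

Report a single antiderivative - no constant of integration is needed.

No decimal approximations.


Step 1. Integrate ∫(z**2*exp(2*z)) dz by parts with u = z**2, dv = (exp(2*z)) dz, so v = exp(2*z)/2: now z**2*exp(2*z)/2 + ∫(-z*exp(2*z)) dz.
Step 2. Integrate ∫(-z*exp(2*z)) dz by parts with u = z, dv = (-exp(2*z)) dz, so v = -exp(2*z)/2: now z**2*exp(2*z)/2 - z*exp(2*z)/2 + ∫(exp(2*z)/2) dz.
Step 3. Evaluate the standard form: now z**2*exp(2*z)/2 - z*exp(2*z)/2 + exp(2*z)/4.
Answer: z**2*exp(2*z)/2 - z*exp(2*z)/2 + exp(2*z)/4.


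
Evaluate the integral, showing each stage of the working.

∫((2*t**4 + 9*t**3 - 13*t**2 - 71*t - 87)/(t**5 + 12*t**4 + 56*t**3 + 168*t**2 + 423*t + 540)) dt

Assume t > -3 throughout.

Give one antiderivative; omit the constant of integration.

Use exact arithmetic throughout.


Step 1. Decompose ∫((2*t**4 + 9*t**3 - 13*t**2 - 71*t - 87)/(t**5 + 12*t**4 + 56*t**3 + 168*t**2 + 423*t + 540)) dt by partial fractions, (2*t**4 + 9*t**3 - 13*t**2 - 71*t - 87)/(t**5 + 12*t**4 + 56*t**3 + 168*t**2 + 423*t + 540) = -4/(t**2 + 9) + 1/(t + 5) + 3/(t + 4) - 2/(t + 3): now ∫(-2/(t + 3)) dt + ∫(3/(t + 4)) dt + ∫(1/(t + 5)) dt + ∫(-4/(t**2 + 9)) dt.
Step 2. Evaluate the standard form [assuming t > -5]: now log(t + 5) + ∫(-2/(t + 3)) dt + ∫(3/(t + 4)) dt + ∫(-4/(t**2 + 9)) dt.
Step 3. Evaluate the standard form [assuming t > -4]: now 3*log(t + 4) + log(t + 5) + ∫(-2/(t + 3)) dt + ∫(-4/(t**2 + 9)) dt.
Step 4. Evaluate the standard form [assuming t > -3]: now -2*log(t + 3) + 3*log(t + 4) + log(t + 5) + ∫(-4/(t**2 + 9)) dt.
Step 5. Evaluate the standard form: now -2*log(t + 3) + 3*log(t + 4) + log(t + 5) - 4*atan(t/3)/3.
Answer: -2*log(t + 3) + 3*log(t + 4) + log(t + 5) - 4*atan(t/3)/3.


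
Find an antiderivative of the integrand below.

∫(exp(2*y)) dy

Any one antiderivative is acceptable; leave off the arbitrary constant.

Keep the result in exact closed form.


Answer: exp(2*y)/2.


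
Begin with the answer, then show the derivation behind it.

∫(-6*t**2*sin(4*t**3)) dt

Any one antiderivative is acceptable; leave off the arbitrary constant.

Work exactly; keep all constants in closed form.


The answer is cos(4*t**3)/2.
Step 1. Substitute u = t**3, turning ∫(-6*t**2*sin(4*t**3)) dt into ∫(-2*sin(4*u)) du: now ∫(-2*sin(4*u)) du.
Step 2. Evaluate the standard form: now cos(4*u)/2.
Step 3. Substitute back u = t**3: now cos(4*t**3)/2.
Answer: cos(4*t**3)/2.


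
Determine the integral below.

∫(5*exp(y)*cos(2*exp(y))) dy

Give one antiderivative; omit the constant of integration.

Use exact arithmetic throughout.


Answer: 5*sin(2*exp(y))/2.


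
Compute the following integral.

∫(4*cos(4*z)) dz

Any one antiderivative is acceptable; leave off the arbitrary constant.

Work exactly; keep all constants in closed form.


Answer: sin(4*z).


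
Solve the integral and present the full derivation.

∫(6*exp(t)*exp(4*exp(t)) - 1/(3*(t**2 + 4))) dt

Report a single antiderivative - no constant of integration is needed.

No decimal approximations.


Step 1. Rewrite: now ∫(6*exp(t)*exp(4*exp(t))) dt + ∫(-1/(3*(t**2 + 4))) dt.
Step 2. Evaluate the standard form: now -atan(t/2)/6 + ∫(6*exp(t)*exp(4*exp(t))) dt.
Step 3. Substitute u = exp(t), turning ∫(6*exp(t)*exp(4*exp(t))) dt into ∫(6*exp(4*u)) du: now -atan(t/2)/6 + ∫(6*exp(4*u)) du.
Step 4. Evaluate the standard form: now 3*exp(4*u)/2 - atan(t/2)/6.
Step 5. Substitute back u = exp(t): now 3*exp(4*exp(t))/2 - atan(t/2)/6.
Answer: 3*exp(4*exp(t))/2 - atan(t/2)/6.


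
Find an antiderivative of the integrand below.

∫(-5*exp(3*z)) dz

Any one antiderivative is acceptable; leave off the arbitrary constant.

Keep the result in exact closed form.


Answer: -5*exp(3*z)/3.


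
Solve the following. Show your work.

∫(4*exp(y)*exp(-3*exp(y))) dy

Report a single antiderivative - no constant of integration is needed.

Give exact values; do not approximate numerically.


Step 1. Substitute u = exp(y), turning ∫(4*exp(y)*exp(-3*exp(y))) dy into ∫(4*exp(-3*u)) du: now ∫(4*exp(-3*u)) du.
Step 2. Evaluate the standard form: now -4*exp(-3*u)/3.
Step 3. Substitute back u = exp(y): now -4*exp(-3*exp(y))/3.
Answer: -4*exp(-3*exp(y))/3.


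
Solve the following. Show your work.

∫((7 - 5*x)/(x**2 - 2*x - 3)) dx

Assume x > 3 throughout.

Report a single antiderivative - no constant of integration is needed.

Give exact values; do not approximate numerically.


Step 1. Decompose ∫((7 - 5*x)/(x**2 - 2*x - 3)) dx by partial fractions, (7 - 5*x)/(x**2 - 2*x - 3) = -3/(x + 1) - 2/(x - 3): now ∫(-2/(x - 3)) dx + ∫(-3/(x + 1)) dx.
Step 2. Evaluate the standard form [assuming x > -1]: now -3*log(x + 1) + ∫(-2/(x - 3)) dx.
Step 3. Evaluate the standard form [assuming x > 3]: now -2*log(x - 3) - 3*log(x + 1).
Answer: -2*log(x - 3) - 3*log(x + 1).


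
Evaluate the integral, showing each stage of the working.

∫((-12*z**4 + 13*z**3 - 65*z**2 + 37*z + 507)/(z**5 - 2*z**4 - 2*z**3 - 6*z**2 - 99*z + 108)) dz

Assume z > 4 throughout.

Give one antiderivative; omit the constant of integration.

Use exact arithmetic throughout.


Step 1. Decompose ∫((-12*z**4 + 13*z**3 - 65*z**2 + 37*z + 507)/(z**5 - 2*z**4 - 2*z**3 - 6*z**2 - 99*z + 108)) dz by partial fractions, (-12*z**4 + 13*z**3 - 65*z**2 + 37*z + 507)/(z**5 - 2*z**4 - 2*z**3 - 6*z**2 - 99*z + 108) = 4/(z**2 + 9) - 3/(z + 3) - 4/(z - 1) - 5/(z - 4): now ∫(-5/(z - 4)) dz + ∫(-4/(z - 1)) dz + ∫(-3/(z + 3)) dz + ∫(4/(z**2 + 9)) dz.
Step 2. Evaluate the standard form [assuming z > -3]: now -3*log(z + 3) + ∫(-5/(z - 4)) dz + ∫(-4/(z - 1)) dz + ∫(4/(z**2 + 9)) dz.
Step 3. Evaluate the standard form [assuming z > 4]: now -5*log(z - 4) - 3*log(z + 3) + ∫(-4/(z - 1)) dz + ∫(4/(z**2 + 9)) dz.
Step 4. Evaluate the standard form [assuming z > 1]: now -5*log(z - 4) - 4*log(z - 1) - 3*log(z + 3) + ∫(4/(z**2 + 9)) dz.
Step 5. Evaluate the standard form: now -5*log(z - 4) - 4*log(z - 1) - 3*log(z + 3) + 4*atan(z/3)/3.
Answer: -5*log(z - 4) - 4*log(z - 1) - 3*log(z + 3) + 4*atan(z/3)/3.


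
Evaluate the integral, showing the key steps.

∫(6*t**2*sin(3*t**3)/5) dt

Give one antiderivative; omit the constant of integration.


Step 1. Substitute u = t**3, turning ∫(6*t**2*sin(3*t**3)/5) dt into ∫(2*sin(3*u)/5) du: now ∫(2*sin(3*u)/5) du.
Step 2. Evaluate the standard form: now -2*cos(3*u)/15.
Step 3. Substitute back u = t**3: now -2*cos(3*t**3)/15.
Answer: -2*cos(3*t**3)/15.


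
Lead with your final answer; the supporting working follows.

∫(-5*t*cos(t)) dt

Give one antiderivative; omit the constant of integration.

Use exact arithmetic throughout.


The answer is -5*t*sin(t) - 5*cos(t).
Step 1. Integrate ∫(-5*t*cos(t)) dt by parts with u = t, dv = (-5*cos(t)) dt, so v = -5*sin(t): now -5*t*sin(t) + ∫(5*sin(t)) dt.
Step 2. Evaluate the standard form: now -5*t*sin(t) - 5*cos(t).
Answer: -5*t*sin(t) - 5*cos(t).


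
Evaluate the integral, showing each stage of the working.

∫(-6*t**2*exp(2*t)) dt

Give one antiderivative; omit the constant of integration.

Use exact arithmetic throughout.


Step 1. Integrate ∫(-6*t**2*exp(2*t)) dt by parts with u = t**2, dv = (-6*exp(2*t)) dt, so v = -3*exp(2*t): now -3*t**2*exp(2*t) + ∫(6*t*exp(2*t)) dt.
Step 2. Integrate ∫(6*t*exp(2*t)) dt by parts with u = t, dv = (6*exp(2*t)) dt, so v = 3*exp(2*t): now -3*t**2*exp(2*t) + 3*t*exp(2*t) + ∫(-3*exp(2*t)) dt.
Step 3. Evaluate the standard form: now -3*t**2*exp(2*t) + 3*t*exp(2*t) - 3*exp(2*t)/2.
Answer: -3*t**2*exp(2*t) + 3*t*exp(2*t) - 3*exp(2*t)/2.


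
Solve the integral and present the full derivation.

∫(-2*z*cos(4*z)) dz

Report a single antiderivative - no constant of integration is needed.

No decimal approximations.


Step 1. Integrate ∫(-2*z*cos(4*z)) dz by parts with u = z, dv = (-2*cos(4*z)) dz, so v = -sin(4*z)/2: now -z*sin(4*z)/2 + ∫(sin(4*z)/2) dz.
Step 2. Evaluate the standard form: now -z*sin(4*z)/2 - cos(4*z)/8.
Answer: -z*sin(4*z)/2 - cos(4*z)/8.


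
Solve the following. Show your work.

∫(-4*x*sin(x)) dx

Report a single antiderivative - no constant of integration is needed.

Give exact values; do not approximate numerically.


Step 1. Integrate ∫(-4*x*sin(x)) dx by parts with u = x, dv = (-4*sin(x)) dx, so v = 4*cos(x): now 4*x*cos(x) + ∫(-4*cos(x)) dx.
Step 2. Evaluate the standard form: now 4*x*cos(x) - 4*sin(x).
Answer: 4*x*cos(x) - 4*sin(x).


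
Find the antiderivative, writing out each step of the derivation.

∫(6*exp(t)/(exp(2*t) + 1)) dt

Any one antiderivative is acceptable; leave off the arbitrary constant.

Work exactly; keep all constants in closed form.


Step 1. Substitute u = exp(t), turning ∫(6*exp(t)/(exp(2*t) + 1)) dt into ∫(6/(u**2 + 1)) du: now ∫(6/(u**2 + 1)) du.
Step 2. Evaluate the standard form: now 6*atan(u).
Step 3. Substitute back u = exp(t): now 6*atan(exp(t)).
Answer: 6*atan(exp(t)).


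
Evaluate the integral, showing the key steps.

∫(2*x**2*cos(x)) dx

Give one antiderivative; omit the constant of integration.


Step 1. Integrate ∫(2*x**2*cos(x)) dx by parts with u = x**2, dv = (2*cos(x)) dx, so v = 2*sin(x): now 2*x**2*sin(x) + ∫(-4*x*sin(x)) dx.
Step 2. Integrate ∫(-4*x*sin(x)) dx by parts with u = x, dv = (-4*sin(x)) dx, so v = 4*cos(x): now 2*x**2*sin(x) + 4*x*cos(x) + ∫(-4*cos(x)) dx.
Step 3. Evaluate the standard form: now 2*x**2*sin(x) + 4*x*cos(x) - 4*sin(x).
Answer: 2*x**2*sin(x) + 4*x*cos(x) - 4*sin(x).


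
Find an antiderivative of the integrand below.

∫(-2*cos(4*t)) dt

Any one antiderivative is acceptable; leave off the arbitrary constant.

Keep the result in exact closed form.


Answer: -sin(4*t)/2.


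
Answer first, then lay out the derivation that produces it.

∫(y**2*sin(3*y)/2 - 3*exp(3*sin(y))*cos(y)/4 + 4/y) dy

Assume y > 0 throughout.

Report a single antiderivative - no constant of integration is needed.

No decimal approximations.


The answer is -y**2*cos(3*y)/6 + y*sin(3*y)/9 - exp(3*sin(y))/4 + 4*log(y) + cos(3*y)/27.
Step 1. Rewrite: now ∫(4/y) dy + ∫(y**2*sin(3*y)/2) dy + ∫(-3*exp(3*sin(y))*cos(y)/4) dy.
Step 2. Substitute u = sin(y), turning ∫(-3*exp(3*sin(y))*cos(y)/4) dy into ∫(-3*exp(3*u)/4) du: now ∫(4/y) dy + ∫(y**2*sin(3*y)/2) dy + ∫(-3*exp(3*u)/4) du.
Step 3. Evaluate the standard form: now -exp(3*u)/4 + ∫(4/y) dy + ∫(y**2*sin(3*y)/2) dy.
Step 4. Substitute back u = sin(y): now -exp(3*sin(y))/4 + ∫(4/y) dy + ∫(y**2*sin(3*y)/2) dy.
Step 5. Integrate ∫(y**2*sin(3*y)/2) dy by parts with u = y**2, dv = (sin(3*y)/2) dy, so v = -cos(3*y)/6: now -y**2*cos(3*y)/6 - exp(3*sin(y))/4 + ∫(4/y) dy + ∫(y*cos(3*y)/3) dy.
Step 6. Integrate ∫(y*cos(3*y)/3) dy by parts with u = y, dv = (cos(3*y)/3) dy, so v = sin(3*y)/9: now -y**2*cos(3*y)/6 + y*sin(3*y)/9 - exp(3*sin(y))/4 + ∫(4/y) dy + ∫(-sin(3*y)/9) dy.
Step 7. Evaluate the standard form: now -y**2*cos(3*y)/6 + y*sin(3*y)/9 - exp(3*sin(y))/4 + cos(3*y)/27 + ∫(4/y) dy.
Step 8. Evaluate the standard form [assuming y > 0]: now -y**2*cos(3*y)/6 + y*sin(3*y)/9 - exp(3*sin(y))/4 + 4*log(y) + cos(3*y)/27.
Answer: -y**2*cos(3*y)/6 + y*sin(3*y)/9 - exp(3*sin(y))/4 + 4*log(y) + cos(3*y)/27.


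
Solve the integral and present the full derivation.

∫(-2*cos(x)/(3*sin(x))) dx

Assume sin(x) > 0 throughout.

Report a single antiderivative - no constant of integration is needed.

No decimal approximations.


Step 1. Substitute u = sin(x), turning ∫(-2*cos(x)/(3*sin(x))) dx into ∫(-2/(3*u)) du: now ∫(-2/(3*u)) du.
Step 2. Evaluate the standard form [assuming u > 0]: now -2*log(u)/3.
Step 3. Substitute back u = sin(x): now -2*log(sin(x))/3.
Answer: -2*log(sin(x))/3.


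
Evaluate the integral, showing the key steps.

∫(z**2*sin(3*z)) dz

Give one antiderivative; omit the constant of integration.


Step 1. Integrate ∫(z**2*sin(3*z)) dz by parts with u = z**2, dv = (sin(3*z)) dz, so v = -cos(3*z)/3: now -z**2*cos(3*z)/3 + ∫(2*z*cos(3*z)/3) dz.
Step 2. Integrate ∫(2*z*cos(3*z)/3) dz by parts with u = z, dv = (2*cos(3*z)/3) dz, so v = 2*sin(3*z)/9: now -z**2*cos(3*z)/3 + 2*z*sin(3*z)/9 + ∫(-2*sin(3*z)/9) dz.
Step 3. Evaluate the standard form: now -z**2*cos(3*z)/3 + 2*z*sin(3*z)/9 + 2*cos(3*z)/27.
Answer: -z**2*cos(3*z)/3 + 2*z*sin(3*z)/9 + 2*cos(3*z)/27.


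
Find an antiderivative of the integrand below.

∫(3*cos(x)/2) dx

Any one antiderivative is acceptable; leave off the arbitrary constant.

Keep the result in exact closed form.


Answer: 3*sin(x)/2.


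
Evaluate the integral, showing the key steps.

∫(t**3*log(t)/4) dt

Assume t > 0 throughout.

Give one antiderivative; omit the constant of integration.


Step 1. Integrate ∫(t**3*log(t)/4) dt by parts with u = log(t), dv = (t**3/4) dt, so v = t**4/16 [assuming t > 0]: now t**4*log(t)/16 + ∫(-t**3/16) dt.
Step 2. Evaluate the standard form: now t**4*log(t)/16 - t**4/64.
Answer: t**4*log(t)/16 - t**4/64.


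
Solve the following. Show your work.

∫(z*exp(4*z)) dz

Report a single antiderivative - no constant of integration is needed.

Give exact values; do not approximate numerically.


Step 1. Integrate ∫(z*exp(4*z)) dz by parts with u = z, dv = (exp(4*z)) dz, so v = exp(4*z)/4: now z*exp(4*z)/4 + ∫(-exp(4*z)/4) dz.
Step 2. Evaluate the standard form: now z*exp(4*z)/4 - exp(4*z)/16.
Answer: z*exp(4*z)/4 - exp(4*z)/16.


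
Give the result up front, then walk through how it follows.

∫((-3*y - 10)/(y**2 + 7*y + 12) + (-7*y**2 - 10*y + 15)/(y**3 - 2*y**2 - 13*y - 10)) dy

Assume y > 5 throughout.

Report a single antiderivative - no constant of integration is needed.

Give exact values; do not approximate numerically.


The answer is -5*log(y - 5) - 3*log(y + 1) + log(y + 2) - log(y + 3) - 2*log(y + 4).
Step 1. Rewrite: now ∫((-3*y - 10)/(y**2 + 7*y + 12)) dy + ∫((-7*y**2 - 10*y + 15)/(y**3 - 2*y**2 - 13*y - 10)) dy.
Step 2. Decompose ∫((-3*y - 10)/(y**2 + 7*y + 12)) dy by partial fractions, (-3*y - 10)/(y**2 + 7*y + 12) = -2/(y + 4) - 1/(y + 3): now ∫((-7*y**2 - 10*y + 15)/(y**3 - 2*y**2 - 13*y - 10)) dy + ∫(-1/(y + 3)) dy + ∫(-2/(y + 4)) dy.
Step 3. Evaluate the standard form [assuming y > -4]: now -2*log(y + 4) + ∫((-7*y**2 - 10*y + 15)/(y**3 - 2*y**2 - 13*y - 10)) dy + ∫(-1/(y + 3)) dy.
Step 4. Evaluate the standard form [assuming y > -3]: now -log(y + 3) - 2*log(y + 4) + ∫((-7*y**2 - 10*y + 15)/(y**3 - 2*y**2 - 13*y - 10)) dy.
Step 5. Decompose ∫((-7*y**2 - 10*y + 15)/(y**3 - 2*y**2 - 13*y - 10)) dy by partial fractions, (-7*y**2 - 10*y + 15)/(y**3 - 2*y**2 - 13*y - 10) = 1/(y + 2) - 3/(y + 1) - 5/(y - 5): now -log(y + 3) - 2*log(y + 4) + ∫(-5/(y - 5)) dy + ∫(-3/(y + 1)) dy + ∫(1/(y + 2)) dy.
Step 6. Evaluate the standard form [assuming y > 5]: now -5*log(y - 5) - log(y + 3) - 2*log(y + 4) + ∫(-3/(y + 1)) dy + ∫(1/(y + 2)) dy.
Step 7. Evaluate the standard form [assuming y > -2]: now -5*log(y - 5) + log(y + 2) - log(y + 3) - 2*log(y + 4) + ∫(-3/(y + 1)) dy.
Step 8. Evaluate the standard form [assuming y > -1]: now -5*log(y - 5) - 3*log(y + 1) + log(y + 2) - log(y + 3) - 2*log(y + 4).
Answer: -5*log(y - 5) - 3*log(y + 1) + log(y + 2) - log(y + 3) - 2*log(y + 4).


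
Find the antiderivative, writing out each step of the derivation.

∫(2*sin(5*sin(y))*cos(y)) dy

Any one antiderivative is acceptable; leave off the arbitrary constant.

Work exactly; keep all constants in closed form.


Step 1. Substitute u = sin(y), turning ∫(2*sin(5*sin(y))*cos(y)) dy into ∫(2*sin(5*u)) du: now ∫(2*sin(5*u)) du.
Step 2. Evaluate the standard form: now -2*cos(5*u)/5.
Step 3. Substitute back u = sin(y): now -2*cos(5*sin(y))/5.
Answer: -2*cos(5*sin(y))/5.


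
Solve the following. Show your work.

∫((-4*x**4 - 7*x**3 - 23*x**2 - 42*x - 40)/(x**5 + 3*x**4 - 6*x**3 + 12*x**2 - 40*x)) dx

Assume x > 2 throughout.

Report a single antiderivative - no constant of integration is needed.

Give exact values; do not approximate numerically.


Step 1. Decompose ∫((-4*x**4 - 7*x**3 - 23*x**2 - 42*x - 40)/(x**5 + 3*x**4 - 6*x**3 + 12*x**2 - 40*x)) dx by partial fractions, (-4*x**4 - 7*x**3 - 23*x**2 - 42*x - 40)/(x**5 + 3*x**4 - 6*x**3 + 12*x**2 - 40*x) = 1/(x**2 + 4) - 2/(x + 5) - 3/(x - 2) + 1/x: now ∫(1/x) dx + ∫(-3/(x - 2)) dx + ∫(-2/(x + 5)) dx + ∫(1/(x**2 + 4)) dx.
Step 2. Evaluate the standard form [assuming x > -5]: now -2*log(x + 5) + ∫(1/x) dx + ∫(-3/(x - 2)) dx + ∫(1/(x**2 + 4)) dx.
Step 3. Evaluate the standard form [assuming x > 2]: now -3*log(x - 2) - 2*log(x + 5) + ∫(1/x) dx + ∫(1/(x**2 + 4)) dx.
Step 4. Evaluate the standard form [assuming x > 0]: now log(x) - 3*log(x - 2) - 2*log(x + 5) + ∫(1/(x**2 + 4)) dx.
Step 5. Evaluate the standard form: now log(x) - 3*log(x - 2) - 2*log(x + 5) + atan(x/2)/2.
Answer: log(x) - 3*log(x - 2) - 2*log(x + 5) + atan(x/2)/2.


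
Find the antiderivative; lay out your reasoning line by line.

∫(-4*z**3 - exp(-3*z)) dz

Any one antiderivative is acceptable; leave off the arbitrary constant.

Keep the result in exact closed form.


Step 1. Rewrite: now ∫(-4*z**3) dz + ∫(-exp(-3*z)) dz.
Step 2. Evaluate the standard form: now ∫(-4*z**3) dz + exp(-3*z)/3.
Step 3. Evaluate the standard form: now -z**4 + exp(-3*z)/3.
Answer: -z**4 + exp(-3*z)/3.


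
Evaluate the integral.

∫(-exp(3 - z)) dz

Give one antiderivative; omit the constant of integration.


Answer: exp(3 - z).


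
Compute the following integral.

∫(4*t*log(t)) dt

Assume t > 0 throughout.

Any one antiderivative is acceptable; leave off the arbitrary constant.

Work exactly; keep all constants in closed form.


Answer: 2*t**2*log(t) - t**2.


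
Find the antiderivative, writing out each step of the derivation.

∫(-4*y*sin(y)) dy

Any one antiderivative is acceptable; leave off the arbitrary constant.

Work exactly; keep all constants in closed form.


Step 1. Integrate ∫(-4*y*sin(y)) dy by parts with u = y, dv = (-4*sin(y)) dy, so v = 4*cos(y): now 4*y*cos(y) + ∫(-4*cos(y)) dy.
Step 2. Evaluate the standard form: now 4*y*cos(y) - 4*sin(y).
Answer: 4*y*cos(y) - 4*sin(y).


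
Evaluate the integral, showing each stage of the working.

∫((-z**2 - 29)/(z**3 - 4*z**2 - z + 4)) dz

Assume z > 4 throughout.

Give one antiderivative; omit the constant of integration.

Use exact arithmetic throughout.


Step 1. Decompose ∫((-z**2 - 29)/(z**3 - 4*z**2 - z + 4)) dz by partial fractions, (-z**2 - 29)/(z**3 - 4*z**2 - z + 4) = -3/(z + 1) + 5/(z - 1) - 3/(z - 4): now ∫(-3/(z - 4)) dz + ∫(5/(z - 1)) dz + ∫(-3/(z + 1)) dz.
Step 2. Evaluate the standard form [assuming z > -1]: now -3*log(z + 1) + ∫(-3/(z - 4)) dz + ∫(5/(z - 1)) dz.
Step 3. Evaluate the standard form [assuming z > 4]: now -3*log(z - 4) - 3*log(z + 1) + ∫(5/(z - 1)) dz.
Step 4. Evaluate the standard form [assuming z > 1]: now -3*log(z - 4) + 5*log(z - 1) - 3*log(z + 1).
Answer: -3*log(z - 4) + 5*log(z - 1) - 3*log(z + 1).


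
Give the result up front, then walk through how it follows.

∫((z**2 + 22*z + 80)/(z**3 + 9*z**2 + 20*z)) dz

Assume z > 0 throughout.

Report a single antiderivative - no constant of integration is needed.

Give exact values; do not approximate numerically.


The answer is 4*log(z) - 2*log(z + 4) - log(z + 5).
Step 1. Decompose ∫((z**2 + 22*z + 80)/(z**3 + 9*z**2 + 20*z)) dz by partial fractions, (z**2 + 22*z + 80)/(z**3 + 9*z**2 + 20*z) = -1/(z + 5) - 2/(z + 4) + 4/z: now ∫(4/z) dz + ∫(-2/(z + 4)) dz + ∫(-1/(z + 5)) dz.
Step 2. Evaluate the standard form [assuming z > 0]: now 4*log(z) + ∫(-2/(z + 4)) dz + ∫(-1/(z + 5)) dz.
Step 3. Evaluate the standard form [assuming z > -5]: now 4*log(z) - log(z + 5) + ∫(-2/(z + 4)) dz.
Step 4. Evaluate the standard form [assuming z > -4]: now 4*log(z) - 2*log(z + 4) - log(z + 5).
Answer: 4*log(z) - 2*log(z + 4) - log(z + 5).


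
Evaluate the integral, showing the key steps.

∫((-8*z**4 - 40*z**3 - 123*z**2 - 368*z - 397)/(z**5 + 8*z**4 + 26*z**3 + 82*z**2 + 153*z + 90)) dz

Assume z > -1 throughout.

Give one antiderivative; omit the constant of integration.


Step 1. Decompose ∫((-8*z**4 - 40*z**3 - 123*z**2 - 368*z - 397)/(z**5 + 8*z**4 + 26*z**3 + 82*z**2 + 153*z + 90)) dz by partial fractions, (-8*z**4 - 40*z**3 - 123*z**2 - 368*z - 397)/(z**5 + 8*z**4 + 26*z**3 + 82*z**2 + 153*z + 90) = -1/(z**2 + 9) - 4/(z + 5) - 1/(z + 2) - 3/(z + 1): now ∫(-3/(z + 1)) dz + ∫(-1/(z + 2)) dz + ∫(-4/(z + 5)) dz + ∫(-1/(z**2 + 9)) dz.
Step 2. Evaluate the standard form [assuming z > -1]: now -3*log(z + 1) + ∫(-1/(z + 2)) dz + ∫(-4/(z + 5)) dz + ∫(-1/(z**2 + 9)) dz.
Step 3. Evaluate the standard form [assuming z > -5]: now -3*log(z + 1) - 4*log(z + 5) + ∫(-1/(z + 2)) dz + ∫(-1/(z**2 + 9)) dz.
Step 4. Evaluate the standard form [assuming z > -2]: now -3*log(z + 1) - log(z + 2) - 4*log(z + 5) + ∫(-1/(z**2 + 9)) dz.
Step 5. Evaluate the standard form: now -3*log(z + 1) - log(z + 2) - 4*log(z + 5) - atan(z/3)/3.
Answer: -3*log(z + 1) - log(z + 2) - 4*log(z + 5) - atan(z/3)/3.


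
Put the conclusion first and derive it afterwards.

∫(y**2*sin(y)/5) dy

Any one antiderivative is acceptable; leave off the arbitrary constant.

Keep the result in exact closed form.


The answer is -y**2*cos(y)/5 + 2*y*sin(y)/5 + 2*cos(y)/5.
Step 1. Integrate ∫(y**2*sin(y)/5) dy by parts with u = y**2, dv = (sin(y)/5) dy, so v = -cos(y)/5: now -y**2*cos(y)/5 + ∫(2*y*cos(y)/5) dy.
Step 2. Integrate ∫(2*y*cos(y)/5) dy by parts with u = y, dv = (2*cos(y)/5) dy, so v = 2*sin(y)/5: now -y**2*cos(y)/5 + 2*y*sin(y)/5 + ∫(-2*sin(y)/5) dy.
Step 3. Evaluate the standard form: now -y**2*cos(y)/5 + 2*y*sin(y)/5 + 2*cos(y)/5.
Answer: -y**2*cos(y)/5 + 2*y*sin(y)/5 + 2*cos(y)/5.


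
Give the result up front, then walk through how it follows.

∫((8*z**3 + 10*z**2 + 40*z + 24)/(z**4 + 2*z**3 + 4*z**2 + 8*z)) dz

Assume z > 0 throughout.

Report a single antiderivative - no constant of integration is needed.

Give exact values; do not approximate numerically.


The answer is 3*log(z) + 5*log(z + 2) + 2*atan(z/2).
Step 1. Decompose ∫((8*z**3 + 10*z**2 + 40*z + 24)/(z**4 + 2*z**3 + 4*z**2 + 8*z)) dz by partial fractions, (8*z**3 + 10*z**2 + 40*z + 24)/(z**4 + 2*z**3 + 4*z**2 + 8*z) = 4/(z**2 + 4) + 5/(z + 2) + 3/z: now ∫(3/z) dz + ∫(5/(z + 2)) dz + ∫(4/(z**2 + 4)) dz.
Step 2. Evaluate the standard form [assuming z > 0]: now 3*log(z) + ∫(5/(z + 2)) dz + ∫(4/(z**2 + 4)) dz.
Step 3. Evaluate the standard form [assuming z > -2]: now 3*log(z) + 5*log(z + 2) + ∫(4/(z**2 + 4)) dz.
Step 4. Evaluate the standard form: now 3*log(z) + 5*log(z + 2) + 2*atan(z/2).
Answer: 3*log(z) + 5*log(z + 2) + 2*atan(z/2).


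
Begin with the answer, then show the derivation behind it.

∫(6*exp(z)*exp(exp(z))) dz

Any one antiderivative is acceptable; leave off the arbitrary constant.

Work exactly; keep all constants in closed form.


The answer is 6*exp(exp(z)).
Step 1. Substitute u = exp(z), turning ∫(6*exp(z)*exp(exp(z))) dz into ∫(6*exp(u)) du: now ∫(6*exp(u)) du.
Step 2. Evaluate the standard form: now 6*exp(u).
Step 3. Substitute back u = exp(z): now 6*exp(exp(z)).
Answer: 6*exp(exp(z)).


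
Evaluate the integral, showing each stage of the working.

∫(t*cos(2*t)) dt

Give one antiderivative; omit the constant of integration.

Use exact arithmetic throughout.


Step 1. Integrate ∫(t*cos(2*t)) dt by parts with u = t, dv = (cos(2*t)) dt, so v = sin(2*t)/2: now t*sin(2*t)/2 + ∫(-sin(2*t)/2) dt.
Step 2. Evaluate the standard form: now t*sin(2*t)/2 + cos(2*t)/4.
Answer: t*sin(2*t)/2 + cos(2*t)/4.


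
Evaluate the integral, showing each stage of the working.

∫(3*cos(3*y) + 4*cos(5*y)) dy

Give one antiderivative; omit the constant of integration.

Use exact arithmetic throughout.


Step 1. Rewrite: now ∫(3*cos(3*y)) dy + ∫(4*cos(5*y)) dy.
Step 2. Evaluate the standard form: now sin(3*y) + ∫(4*cos(5*y)) dy.
Step 3. Evaluate the standard form: now sin(3*y) + 4*sin(5*y)/5.
Answer: sin(3*y) + 4*sin(5*y)/5.


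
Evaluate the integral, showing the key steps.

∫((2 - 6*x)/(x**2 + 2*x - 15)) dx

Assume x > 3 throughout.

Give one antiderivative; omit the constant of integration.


Step 1. Decompose ∫((2 - 6*x)/(x**2 + 2*x - 15)) dx by partial fractions, (2 - 6*x)/(x**2 + 2*x - 15) = -4/(x + 5) - 2/(x - 3): now ∫(-2/(x - 3)) dx + ∫(-4/(x + 5)) dx.
Step 2. Evaluate the standard form [assuming x > -5]: now -4*log(x + 5) + ∫(-2/(x - 3)) dx.
Step 3. Evaluate the standard form [assuming x > 3]: now -2*log(x - 3) - 4*log(x + 5).
Answer: -2*log(x - 3) - 4*log(x + 5).


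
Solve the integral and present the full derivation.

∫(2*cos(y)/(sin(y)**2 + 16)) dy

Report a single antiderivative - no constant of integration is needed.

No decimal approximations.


Step 1. Substitute u = sin(y), turning ∫(2*cos(y)/(sin(y)**2 + 16)) dy into ∫(2/(u**2 + 16)) du: now ∫(2/(u**2 + 16)) du.
Step 2. Evaluate the standard form: now atan(u/4)/2.
Step 3. Substitute back u = sin(y): now atan(sin(y)/4)/2.
Answer: atan(sin(y)/4)/2.


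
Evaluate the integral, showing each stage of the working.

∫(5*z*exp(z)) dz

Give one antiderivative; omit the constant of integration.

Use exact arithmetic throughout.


Step 1. Integrate ∫(5*z*exp(z)) dz by parts with u = z, dv = (5*exp(z)) dz, so v = 5*exp(z): now 5*z*exp(z) + ∫(-5*exp(z)) dz.
Step 2. Evaluate the standard form: now 5*z*exp(z) - 5*exp(z).
Answer: 5*z*exp(z) - 5*exp(z).


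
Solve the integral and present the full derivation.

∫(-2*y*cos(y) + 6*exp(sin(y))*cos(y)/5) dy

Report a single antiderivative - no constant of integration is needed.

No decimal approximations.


Step 1. Rewrite: now ∫(-2*y*cos(y)) dy + ∫(6*exp(sin(y))*cos(y)/5) dy.
Step 2. Substitute u = sin(y), turning ∫(6*exp(sin(y))*cos(y)/5) dy into ∫(6*exp(u)/5) du: now ∫(-2*y*cos(y)) dy + ∫(6*exp(u)/5) du.
Step 3. Evaluate the standard form: now 6*exp(u)/5 + ∫(-2*y*cos(y)) dy.
Step 4. Substitute back u = sin(y): now 6*exp(sin(y))/5 + ∫(-2*y*cos(y)) dy.
Step 5. Integrate ∫(-2*y*cos(y)) dy by parts with u = y, dv = (-2*cos(y)) dy, so v = -2*sin(y): now -2*y*sin(y) + 6*exp(sin(y))/5 + ∫(2*sin(y)) dy.
Step 6. Evaluate the standard form: now -2*y*sin(y) + 6*exp(sin(y))/5 - 2*cos(y).
Answer: -2*y*sin(y) + 6*exp(sin(y))/5 - 2*cos(y).


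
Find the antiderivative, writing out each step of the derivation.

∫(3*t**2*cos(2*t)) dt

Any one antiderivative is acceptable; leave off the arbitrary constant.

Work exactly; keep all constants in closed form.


Step 1. Integrate ∫(3*t**2*cos(2*t)) dt by parts with u = t**2, dv = (3*cos(2*t)) dt, so v = 3*sin(2*t)/2: now 3*t**2*sin(2*t)/2 + ∫(-3*t*sin(2*t)) dt.
Step 2. Integrate ∫(-3*t*sin(2*t)) dt by parts with u = t, dv = (-3*sin(2*t)) dt, so v = 3*cos(2*t)/2: now 3*t**2*sin(2*t)/2 + 3*t*cos(2*t)/2 + ∫(-3*cos(2*t)/2) dt.
Step 3. Evaluate the standard form: now 3*t**2*sin(2*t)/2 + 3*t*cos(2*t)/2 - 3*sin(2*t)/4.
Answer: 3*t**2*sin(2*t)/2 + 3*t*cos(2*t)/2 - 3*sin(2*t)/4.


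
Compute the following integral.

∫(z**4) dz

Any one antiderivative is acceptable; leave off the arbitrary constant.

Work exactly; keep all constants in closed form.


Answer: z**5/5.


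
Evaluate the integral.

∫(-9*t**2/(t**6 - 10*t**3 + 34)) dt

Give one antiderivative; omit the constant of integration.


Answer: -atan(t**3/3 - 5/3).


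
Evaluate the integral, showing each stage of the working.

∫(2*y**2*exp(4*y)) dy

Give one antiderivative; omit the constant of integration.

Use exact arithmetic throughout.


Step 1. Integrate ∫(2*y**2*exp(4*y)) dy by parts with u = y**2, dv = (2*exp(4*y)) dy, so v = exp(4*y)/2: now y**2*exp(4*y)/2 + ∫(-y*exp(4*y)) dy.
Step 2. Integrate ∫(-y*exp(4*y)) dy by parts with u = y, dv = (-exp(4*y)) dy, so v = -exp(4*y)/4: now y**2*exp(4*y)/2 - y*exp(4*y)/4 + ∫(exp(4*y)/4) dy.
Step 3. Evaluate the standard form: now y**2*exp(4*y)/2 - y*exp(4*y)/4 + exp(4*y)/16.
Answer: y**2*exp(4*y)/2 - y*exp(4*y)/4 + exp(4*y)/16.


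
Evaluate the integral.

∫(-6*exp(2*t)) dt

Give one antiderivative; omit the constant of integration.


Answer: -3*exp(2*t).


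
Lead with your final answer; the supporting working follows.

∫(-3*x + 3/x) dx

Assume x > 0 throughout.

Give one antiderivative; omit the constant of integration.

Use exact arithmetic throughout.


The answer is -3*x**2/2 + 3*log(x).
Step 1. Rewrite: now ∫(3/x) dx + ∫(-3*x) dx.
Step 2. Evaluate the standard form: now -3*x**2/2 + ∫(3/x) dx.
Step 3. Evaluate the standard form [assuming x > 0]: now -3*x**2/2 + 3*log(x).
Answer: -3*x**2/2 + 3*log(x).


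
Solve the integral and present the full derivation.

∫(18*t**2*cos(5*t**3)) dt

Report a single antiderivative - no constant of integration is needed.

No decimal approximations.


Step 1. Substitute u = t**3, turning ∫(18*t**2*cos(5*t**3)) dt into ∫(6*cos(5*u)) du: now ∫(6*cos(5*u)) du.
Step 2. Evaluate the standard form: now 6*sin(5*u)/5.
Step 3. Substitute back u = t**3: now 6*sin(5*t**3)/5.
Answer: 6*sin(5*t**3)/5.


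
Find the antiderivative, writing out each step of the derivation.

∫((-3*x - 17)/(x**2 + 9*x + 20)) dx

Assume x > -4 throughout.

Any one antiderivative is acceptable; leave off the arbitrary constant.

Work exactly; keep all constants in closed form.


Step 1. Decompose ∫((-3*x - 17)/(x**2 + 9*x + 20)) dx by partial fractions, (-3*x - 17)/(x**2 + 9*x + 20) = 2/(x + 5) - 5/(x + 4): now ∫(-5/(x + 4)) dx + ∫(2/(x + 5)) dx.
Step 2. Evaluate the standard form [assuming x > -4]: now -5*log(x + 4) + ∫(2/(x + 5)) dx.
Step 3. Evaluate the standard form [assuming x > -5]: now -5*log(x + 4) + 2*log(x + 5).
Answer: -5*log(x + 4) + 2*log(x + 5).


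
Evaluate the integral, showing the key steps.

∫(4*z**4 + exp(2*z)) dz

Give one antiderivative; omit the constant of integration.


Step 1. Rewrite: now ∫(4*z**4) dz + ∫(exp(2*z)) dz.
Step 2. Evaluate the standard form: now 4*z**5/5 + ∫(exp(2*z)) dz.
Step 3. Evaluate the standard form: now 4*z**5/5 + exp(2*z)/2.
Answer: 4*z**5/5 + exp(2*z)/2.


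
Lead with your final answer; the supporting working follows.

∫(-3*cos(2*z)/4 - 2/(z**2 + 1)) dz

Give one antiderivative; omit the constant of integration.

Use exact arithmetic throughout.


The answer is -3*sin(2*z)/8 - 2*atan(z).
Step 1. Rewrite: now ∫(-2/(z**2 + 1)) dz + ∫(-3*cos(2*z)/4) dz.
Step 2. Evaluate the standard form: now -2*atan(z) + ∫(-3*cos(2*z)/4) dz.
Step 3. Evaluate the standard form: now -3*sin(2*z)/8 - 2*atan(z).
Answer: -3*sin(2*z)/8 - 2*atan(z).


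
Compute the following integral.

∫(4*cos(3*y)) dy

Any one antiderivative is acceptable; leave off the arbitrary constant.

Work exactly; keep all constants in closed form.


Answer: 4*sin(3*y)/3.


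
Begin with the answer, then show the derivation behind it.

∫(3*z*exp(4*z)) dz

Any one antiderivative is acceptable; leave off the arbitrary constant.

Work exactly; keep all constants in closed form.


The answer is 3*z*exp(4*z)/4 - 3*exp(4*z)/16.
Step 1. Integrate ∫(3*z*exp(4*z)) dz by parts with u = z, dv = (3*exp(4*z)) dz, so v = 3*exp(4*z)/4: now 3*z*exp(4*z)/4 + ∫(-3*exp(4*z)/4) dz.
Step 2. Evaluate the standard form: now 3*z*exp(4*z)/4 - 3*exp(4*z)/16.
Answer: 3*z*exp(4*z)/4 - 3*exp(4*z)/16.


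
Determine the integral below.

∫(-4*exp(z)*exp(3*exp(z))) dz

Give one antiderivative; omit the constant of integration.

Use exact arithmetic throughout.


Answer: -4*exp(3*exp(z))/3.


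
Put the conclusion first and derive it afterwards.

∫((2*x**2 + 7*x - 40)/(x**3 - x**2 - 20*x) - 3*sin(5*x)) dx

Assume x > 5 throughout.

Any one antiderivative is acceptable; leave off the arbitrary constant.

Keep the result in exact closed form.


The answer is 2*log(x) + log(x - 5) - log(x + 4) + 3*cos(5*x)/5.
Step 1. Rewrite: now ∫((2*x**2 + 7*x - 40)/(x**3 - x**2 - 20*x)) dx + ∫(-3*sin(5*x)) dx.
Step 2. Decompose ∫((2*x**2 + 7*x - 40)/(x**3 - x**2 - 20*x)) dx by partial fractions, (2*x**2 + 7*x - 40)/(x**3 - x**2 - 20*x) = -1/(x + 4) + 1/(x - 5) + 2/x: now ∫(2/x) dx + ∫(1/(x - 5)) dx + ∫(-1/(x + 4)) dx + ∫(-3*sin(5*x)) dx.
Step 3. Evaluate the standard form [assuming x > 0]: now 2*log(x) + ∫(1/(x - 5)) dx + ∫(-1/(x + 4)) dx + ∫(-3*sin(5*x)) dx.
Step 4. Evaluate the standard form [assuming x > -4]: now 2*log(x) - log(x + 4) + ∫(1/(x - 5)) dx + ∫(-3*sin(5*x)) dx.
Step 5. Evaluate the standard form [assuming x > 5]: now 2*log(x) + log(x - 5) - log(x + 4) + ∫(-3*sin(5*x)) dx.
Step 6. Evaluate the standard form: now 2*log(x) + log(x - 5) - log(x + 4) + 3*cos(5*x)/5.
Answer: 2*log(x) + log(x - 5) - log(x + 4) + 3*cos(5*x)/5.


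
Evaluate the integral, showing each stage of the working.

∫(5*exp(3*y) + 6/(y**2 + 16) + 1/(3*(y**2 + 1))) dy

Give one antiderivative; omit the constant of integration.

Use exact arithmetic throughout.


Step 1. Rewrite: now ∫(1/(3*(y**2 + 1))) dy + ∫(6/(y**2 + 16)) dy + ∫(5*exp(3*y)) dy.
Step 2. Evaluate the standard form: now 5*exp(3*y)/3 + ∫(1/(3*(y**2 + 1))) dy + ∫(6/(y**2 + 16)) dy.
Step 3. Evaluate the standard form: now 5*exp(3*y)/3 + 3*atan(y/4)/2 + ∫(1/(3*(y**2 + 1))) dy.
Step 4. Evaluate the standard form: now 5*exp(3*y)/3 + 3*atan(y/4)/2 + atan(y)/3.
Answer: 5*exp(3*y)/3 + 3*atan(y/4)/2 + atan(y)/3.
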